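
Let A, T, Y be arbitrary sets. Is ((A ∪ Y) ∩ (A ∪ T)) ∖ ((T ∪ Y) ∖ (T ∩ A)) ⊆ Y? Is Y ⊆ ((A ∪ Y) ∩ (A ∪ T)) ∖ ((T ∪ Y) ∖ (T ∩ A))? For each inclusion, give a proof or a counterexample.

Both inclusions fail.

Forward inclusion. This inclusion fails. Take A = {1}, T = ∅, Y = ∅; then 1 ∈ ((A ∪ Y) ∩ (A ∪ T)) ∖ ((T ∪ Y) ∖ (T ∩ A)) but 1 ∉ Y.

Reverse inclusion. This inclusion fails. Take A = ∅, T = ∅, Y = {1}; then 1 ∈ Y but 1 ∉ ((A ∪ Y) ∩ (A ∪ T)) ∖ ((T ∪ Y) ∖ (T ∩ A)).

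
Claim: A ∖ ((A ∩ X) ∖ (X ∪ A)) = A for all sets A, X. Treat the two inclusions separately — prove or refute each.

(⊆) Let x ∈ A ∖ ((A ∩ X) ∖ (X ∪ A)). Then either x ∈ A and x ∉ X; or x ∈ A ∩ X. In each case x ∈ A, so A ∖ ((A ∩ X) ∖ (X ∪ A)) ⊆ A.

(⊇) Let x ∈ A. Then either x ∈ A and x ∉ X; or x ∈ A ∩ X. In each case x ∈ A ∖ ((A ∩ X) ∖ (X ∪ A)), so A ⊆ A ∖ ((A ∩ X) ∖ (X ∪ A)).

The two sets are equal.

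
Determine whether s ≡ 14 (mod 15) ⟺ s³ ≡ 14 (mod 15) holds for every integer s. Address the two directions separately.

[⇒] Suppose s ≡ 14 (mod 15). Write s = 15j + 14. Then (15j + 14)³ = 3375j³ + 9450j² + 8820j + 2744 = 15(225j³ + 630j² + 588j + 182) + 14, so s³ ≡ 14 (mod 15).

[⇐] Conversely, suppose s³ ≡ 14 (mod 15). The only residue r in {0, …, 14} with r³ ≡ 14 (mod 15) is r = 14, so s ≡ 14 (mod 15).

Both directions hold; the statement is true.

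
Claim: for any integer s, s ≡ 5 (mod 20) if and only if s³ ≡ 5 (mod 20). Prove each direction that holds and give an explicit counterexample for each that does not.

[⇒] Suppose s ≡ 5 (mod 20). Write s = 20j + 5. Then (20j + 5)³ = 8000j³ + 6000j² + 1500j + 125 = 20(400j³ + 300j² + 75j + 6) + 5, so s³ ≡ 5 (mod 20).

[⇐] Conversely, suppose s³ ≡ 5 (mod 20). The only residue r in {0, …, 19} with r³ ≡ 5 (mod 20) is r = 5, so s ≡ 5 (mod 20).

Equivalent; both directions hold.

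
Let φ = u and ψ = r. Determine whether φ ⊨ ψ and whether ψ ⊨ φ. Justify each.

(⇒) This fails. Under u = T, r = F, the left side is true but the right side is false.

(⇐) This fails. Under u = F, r = T, the left side is false but the right side is true.

Neither direction holds.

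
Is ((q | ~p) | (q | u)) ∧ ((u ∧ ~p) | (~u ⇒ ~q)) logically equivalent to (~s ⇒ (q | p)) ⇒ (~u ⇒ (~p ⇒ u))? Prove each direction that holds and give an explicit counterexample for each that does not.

Neither implication holds.

Forward direction. This fails. Under p = F, u = F, s = T, q = F, the left side is true but the right side is false.

Converse. This fails. Under p = T, u = F, s = F, q = F, the left side is false but the right side is true.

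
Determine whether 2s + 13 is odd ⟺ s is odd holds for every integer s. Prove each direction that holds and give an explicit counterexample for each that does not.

(⟹) This fails: take s = 0. Then 2s + 13 = 13, which is odd, yet s = 0 is even, not odd.

(⟸) Suppose s is odd. Since 2 is even, 2s is even for every s, so 2s + 13 has the same parity as 13, which is odd. Hence 2s + 13 is odd.

Only the converse holds.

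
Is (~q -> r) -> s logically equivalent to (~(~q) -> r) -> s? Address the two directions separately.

Forward direction. This fails. Under q = F, s = F, r = F, the left side is true but the right side is false.

Converse. This fails. Under q = T, s = F, r = F, the left side is false but the right side is true.

(⇒) fails and (⇐) fails.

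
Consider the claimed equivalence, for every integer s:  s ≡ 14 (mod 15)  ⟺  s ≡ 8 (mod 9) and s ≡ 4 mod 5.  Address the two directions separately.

(⟹) This fails: s = 29 gives 29 ≡ 14 (mod 15) but 29 ≡ 2 (mod 9), so the conjunction on the right does not hold.

(⟸) Conversely, if s ≡ 8 (mod 9) and s ≡ 4 (mod 5), then by the Chinese remainder theorem s ≡ 44 (mod 45). Since 44 ≡ 14 (mod 15) and 15 ∣ 45, we get s ≡ 14 (mod 15).

Only the converse holds.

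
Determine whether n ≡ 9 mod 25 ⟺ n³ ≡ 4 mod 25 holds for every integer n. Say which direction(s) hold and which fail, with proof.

(⟹) Suppose n ≡ 9 mod 25. Write n = 25j + 9. Then (25j + 9)³ = 15625j³ + 16875j² + 6075j + 729 = 25(625j³ + 675j² + 243j + 29) + 4, so n³ ≡ 4 (mod 25).

(⟸) Conversely, suppose n³ ≡ 4 (mod 25). The only residue r in {0, …, 24} with r³ ≡ 4 (mod 25) is r = 9, so n ≡ 9 (mod 25).

Both directions hold; the statement is true.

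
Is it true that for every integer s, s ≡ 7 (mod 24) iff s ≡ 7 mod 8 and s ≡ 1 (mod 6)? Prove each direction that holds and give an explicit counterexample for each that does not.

(⟹) Suppose s ≡ 7 (mod 24); write s = 24j + 7. Since 8 ∣ 24, reducing mod 8 gives s ≡ 7 (mod 8); since 6 ∣ 24, reducing mod 6 gives s ≡ 7 ≡ 1 (mod 6).

(⟸) Conversely, if s ≡ 7 (mod 8) and s ≡ 1 (mod 6), then by the Chinese remainder theorem s ≡ 7 (mod 24). This is exactly s ≡ 7 (mod 24).

Equivalent; both directions hold.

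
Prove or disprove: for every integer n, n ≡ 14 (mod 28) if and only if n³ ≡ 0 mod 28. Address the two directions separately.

Only the forward direction holds.

(⇒) Suppose n ≡ 14 (mod 28). Write n = 28j + 14. Then (28j + 14)³ = 21952j³ + 32928j² + 16464j + 2744 = 28(784j³ + 1176j² + 588j + 98) + 0, so n³ ≡ 0 (mod 28).

(⇐) This fails: take n = 0. Then 0³ = 0 ≡ 0 (mod 28), yet 0 ≡ 0 (mod 28), not 14.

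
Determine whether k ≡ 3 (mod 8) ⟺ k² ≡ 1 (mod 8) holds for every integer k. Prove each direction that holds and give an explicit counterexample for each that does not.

(→) Suppose k ≡ 3 (mod 8). Write k = 8j + 3. Then (8j + 3)² = 64j² + 48j + 9 = 8(8j² + 6j + 1) + 1, so k² ≡ 1 (mod 8).

(←) This fails: take k = 1. Then 1² = 1 ≡ 1 (mod 8), yet 1 ≡ 1 (mod 8), not 3.

The forward direction holds; the converse fails.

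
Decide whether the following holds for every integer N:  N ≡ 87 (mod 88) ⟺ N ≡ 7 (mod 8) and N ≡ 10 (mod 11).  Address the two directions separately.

(⟹) Suppose N ≡ 87 (mod 88); write N = 88j + 87. Since 8 ∣ 88, reducing mod 8 gives N ≡ 87 ≡ 7 (mod 8); since 11 ∣ 88, reducing mod 11 gives N ≡ 87 ≡ 10 (mod 11).

(⟸) Conversely, if N ≡ 7 (mod 8) and N ≡ 10 (mod 11), then by the Chinese remainder theorem N ≡ 87 (mod 88). This is exactly N ≡ 87 (mod 88).

Both directions hold; the statement is true.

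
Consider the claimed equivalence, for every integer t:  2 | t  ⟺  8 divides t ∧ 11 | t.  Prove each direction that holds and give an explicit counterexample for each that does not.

Only the converse holds.

[⇒] This fails: take t = 2. Certainly 2 ∣ 2, but 8 ∤ 2.

[⇐] Suppose 8 ∣ t and 11 ∣ t. Any common multiple of 8 and 11 is a multiple of their lcm; here gcd(8, 11) = 1, so lcm(8, 11) = 8·11 = 88, so 88 ∣ t. Since 2 ∣ 88, it follows that 2 ∣ t.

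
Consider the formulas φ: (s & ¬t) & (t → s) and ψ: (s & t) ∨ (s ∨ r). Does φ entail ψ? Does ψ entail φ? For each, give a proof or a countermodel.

[⇒] Assume the antecedent. If t is true, the antecedent cannot hold. If t is false, the antecedent forces (t = F, r = F, s = T) or (t = F, r = T, s = T), and (s & t) ∨ (s ∨ r) holds there. Either way (s & t) ∨ (s ∨ r) holds.

[⇐] This fails. Under t = F, r = T, s = F, the left side is false but the right side is true.

Only the forward implication holds.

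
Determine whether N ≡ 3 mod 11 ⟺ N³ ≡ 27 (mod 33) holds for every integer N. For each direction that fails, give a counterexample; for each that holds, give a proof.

Only the reverse direction holds.

(⇒) This fails: take N = 14. Then 14 ≡ 3 (mod 11), but 14³ = 2744 ≡ 5 (mod 33), not 27.

(⇐) Conversely, the residues r modulo 33 with r³ ≡ 27 (mod 33) are exactly {3}, and each is ≡ 3 (mod 11).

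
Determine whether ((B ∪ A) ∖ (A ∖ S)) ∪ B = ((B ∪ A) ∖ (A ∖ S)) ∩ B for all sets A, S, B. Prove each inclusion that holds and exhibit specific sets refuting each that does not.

(⟹) This inclusion fails. Take A = {1}, S = {1}, B = ∅; then 1 ∈ ((B ∪ A) ∖ (A ∖ S)) ∪ B but 1 ∉ ((B ∪ A) ∖ (A ∖ S)) ∩ B.

(⟸) Let x ∈ ((B ∪ A) ∖ (A ∖ S)) ∩ B. Then either x ∈ B and x ∉ A, S; or x ∈ S ∩ B and x ∉ A; or x ∈ A ∩ S ∩ B. In each case x ∈ ((B ∪ A) ∖ (A ∖ S)) ∪ B, so ((B ∪ A) ∖ (A ∖ S)) ∩ B ⊆ ((B ∪ A) ∖ (A ∖ S)) ∪ B.

The sets are not equal: only the reverse inclusion holds.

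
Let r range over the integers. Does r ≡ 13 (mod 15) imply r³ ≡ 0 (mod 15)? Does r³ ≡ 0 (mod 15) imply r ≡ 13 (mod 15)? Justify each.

(⟹) This fails: take r = 13. Then 13 ≡ 13 (mod 15), but 13³ = 2197 ≡ 7 (mod 15), not 0.

(⟸) This fails: take r = 0. Then 0³ = 0 ≡ 0 (mod 15), yet 0 ≡ 0 (mod 15), not 13.

Neither implication holds.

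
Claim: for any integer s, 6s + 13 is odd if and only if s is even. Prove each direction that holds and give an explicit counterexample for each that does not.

Only the reverse direction holds.

Converse. Suppose s is even. Since 6 is even, 6s is even for every s, so 6s + 13 has the same parity as 13, which is odd. Hence 6s + 13 is odd.

Forward direction. This fails: take s = 5. Then 6s + 13 = 43, which is odd, yet s = 5 is odd, not even.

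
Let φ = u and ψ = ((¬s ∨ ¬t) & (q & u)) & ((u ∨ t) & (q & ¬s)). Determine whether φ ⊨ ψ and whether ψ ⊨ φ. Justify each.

Only the converse holds.

(←) Assume the antecedent. If q is true, the antecedent forces (q = T, u = T, t = F, s = F) or (q = T, u = T, t = T, s = F), and u holds there. If q is false, the antecedent cannot hold. Either way u holds.

(→) This fails. Under q = F, u = T, t = F, s = F, the left side is true but the right side is false.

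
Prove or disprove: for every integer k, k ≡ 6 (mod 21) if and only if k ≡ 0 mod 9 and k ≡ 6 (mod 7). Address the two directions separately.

Only the converse holds.

(→) This fails: k = 48 gives 48 ≡ 6 (mod 21) but 48 ≡ 3 (mod 9), so the conjunction on the right does not hold.

(←) Conversely, if k ≡ 0 (mod 9) and k ≡ 6 (mod 7), then by the Chinese remainder theorem k ≡ 27 (mod 63). Since 27 ≡ 6 (mod 21) and 21 ∣ 63, we get k ≡ 6 (mod 21).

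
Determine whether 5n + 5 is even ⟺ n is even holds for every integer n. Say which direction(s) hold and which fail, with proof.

[⇒] This fails: n = 1 gives 5n + 5 = 10, which is even, but 1 is odd, not even.

[⇐] This also fails: n = 0 is even, but 5n + 5 = 5 is odd, not even.

Neither direction holds.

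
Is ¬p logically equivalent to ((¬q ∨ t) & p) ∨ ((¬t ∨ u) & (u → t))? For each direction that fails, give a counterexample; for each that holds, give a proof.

Neither direction holds.

Forward direction. This fails. Under p = F, u = T, q = F, t = F, the left side is true but the right side is false.

Converse. This fails. Under p = T, u = F, q = F, t = F, the left side is false but the right side is true.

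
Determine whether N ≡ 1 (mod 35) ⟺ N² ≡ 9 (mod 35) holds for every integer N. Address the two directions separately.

(⇒) fails and (⇐) fails.

[⇒] This fails: take N = 1. Then 1 ≡ 1 (mod 35), but 1² = 1 ≡ 1 (mod 35), not 9.

[⇐] This fails: take N = 3. Then 3² = 9 ≡ 9 (mod 35), yet 3 ≡ 3 (mod 35), not 1.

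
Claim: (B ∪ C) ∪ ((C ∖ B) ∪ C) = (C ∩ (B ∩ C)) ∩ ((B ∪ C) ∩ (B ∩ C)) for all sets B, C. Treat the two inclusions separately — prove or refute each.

(⊆) fails; (⊇) holds.

Forward inclusion. This inclusion fails. Take B = {1}, C = ∅; then 1 ∈ (B ∪ C) ∪ ((C ∖ B) ∪ C) but 1 ∉ (C ∩ (B ∩ C)) ∩ ((B ∪ C) ∩ (B ∩ C)).

Reverse inclusion. Let x ∈ (C ∩ (B ∩ C)) ∩ ((B ∪ C) ∩ (B ∩ C)). Then x ∈ B ∩ C, from which x ∈ (B ∪ C) ∪ ((C ∖ B) ∪ C).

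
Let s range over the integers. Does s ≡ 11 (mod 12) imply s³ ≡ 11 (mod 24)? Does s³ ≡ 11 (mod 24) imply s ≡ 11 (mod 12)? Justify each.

(←) The residues r modulo 24 with r³ ≡ 11 (mod 24) are exactly {11}, and each is ≡ 11 (mod 12).

(→) This fails: take s = 23. Then 23 ≡ 11 (mod 12), but 23³ = 12167 ≡ 23 (mod 24), not 11.

Only the converse holds.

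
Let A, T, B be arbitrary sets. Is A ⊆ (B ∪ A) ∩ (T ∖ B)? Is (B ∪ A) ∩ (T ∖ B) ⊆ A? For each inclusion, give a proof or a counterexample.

(⊆) fails; (⊇) holds.

(⟹) This inclusion fails. Take A = {1}, T = ∅, B = ∅; then 1 ∈ A but 1 ∉ (B ∪ A) ∩ (T ∖ B).

(⟸) Let x ∈ (B ∪ A) ∩ (T ∖ B). Then x ∈ A ∩ T and x ∉ B, from which x ∈ A.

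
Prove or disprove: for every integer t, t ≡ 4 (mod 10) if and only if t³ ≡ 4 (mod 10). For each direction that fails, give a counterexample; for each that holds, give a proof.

[⇒] Suppose t ≡ 4 (mod 10). Write t = 10j + 4. Then (10j + 4)³ = 1000j³ + 1200j² + 480j + 64 = 10(100j³ + 120j² + 48j + 6) + 4, so t³ ≡ 4 (mod 10).

[⇐] Conversely, suppose t³ ≡ 4 (mod 10). The only residue r in {0, …, 9} with r³ ≡ 4 (mod 10) is r = 4, so t ≡ 4 (mod 10).

Both implications hold.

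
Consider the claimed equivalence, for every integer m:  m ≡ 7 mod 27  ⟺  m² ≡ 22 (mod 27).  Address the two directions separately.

Only the forward direction holds.

(⇒) Suppose m ≡ 7 mod 27. Write m = 27j + 7. Then (27j + 7)² = 729j² + 378j + 49 = 27(27j² + 14j + 1) + 22, so m² ≡ 22 (mod 27).

(⇐) This fails: take m = 20. Then 20² = 400 ≡ 22 (mod 27), yet 20 ≡ 20 (mod 27), not 7.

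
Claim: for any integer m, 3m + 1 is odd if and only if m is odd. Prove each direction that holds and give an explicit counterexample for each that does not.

Neither direction holds.

(⇒) This fails: m = 2 gives 3m + 1 = 7, which is odd, but 2 is even, not odd.

(⇐) This also fails: m = 5 is odd, but 3m + 1 = 16 is even, not odd.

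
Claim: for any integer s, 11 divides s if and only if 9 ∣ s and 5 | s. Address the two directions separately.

(⟹) This fails: take s = 11. Certainly 11 ∣ 11, but 9 ∤ 11.

(⟸) This fails: take s = 45. Both 9 ∣ 45 and 5 ∣ 45, yet 45 is not a multiple of 11 (since 45 = 4·11 + 1), so 11 ∤ 45.

Neither direction holds.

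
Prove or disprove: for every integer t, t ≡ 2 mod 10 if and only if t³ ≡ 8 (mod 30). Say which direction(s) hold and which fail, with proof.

(⇒) fails; (⇐) holds.

(⟹) This fails: take t = 12. Then 12 ≡ 2 (mod 10), but 12³ = 1728 ≡ 18 (mod 30), not 8.

(⟸) Conversely, the residues r modulo 30 with r³ ≡ 8 (mod 30) are exactly {2}, and each is ≡ 2 (mod 10).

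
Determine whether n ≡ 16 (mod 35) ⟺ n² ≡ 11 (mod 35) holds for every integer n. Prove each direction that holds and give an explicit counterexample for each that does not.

Only the forward implication holds.

(→) Suppose n ≡ 16 (mod 35). Write n = 35j + 16. Then (35j + 16)² = 1225j² + 1120j + 256 = 35(35j² + 32j + 7) + 11, so n² ≡ 11 (mod 35).

(←) This fails: take n = 9. Then 9² = 81 ≡ 11 (mod 35), yet 9 ≡ 9 (mod 35), not 16.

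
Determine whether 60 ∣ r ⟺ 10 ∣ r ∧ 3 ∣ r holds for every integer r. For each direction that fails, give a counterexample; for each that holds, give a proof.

(→) If 60 ∣ r, write r = 60q. Since 60 = 6·10, r = 10·(6q), so 10 ∣ r; and since 60 = 20·3, r = 3·(20q), so 3 ∣ r.

(←) This fails: take r = 30. Both 10 ∣ 30 and 3 ∣ 30, yet 30 is not a multiple of 60 (since 30 = 0·60 + 30), so 60 ∤ 30.

Not equivalent: only (⇒) holds.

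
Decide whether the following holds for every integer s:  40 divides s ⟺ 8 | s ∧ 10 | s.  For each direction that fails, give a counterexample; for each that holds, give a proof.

(←) Suppose 8 ∣ s and 10 ∣ s. Any common multiple of 8 and 10 is a multiple of their lcm; here lcm(8, 10) = 8·10/gcd(8, 10) = 80/2 = 40, so 40 ∣ s.

(→) If 40 ∣ s, write s = 40q. Since 40 = 5·8, s = 8·(5q), so 8 ∣ s; and since 40 = 4·10, s = 10·(4q), so 10 ∣ s.

Both implications hold.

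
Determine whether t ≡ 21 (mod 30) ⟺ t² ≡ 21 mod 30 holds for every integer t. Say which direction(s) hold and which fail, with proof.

(→) Suppose t ≡ 21 (mod 30). Write t = 30j + 21. Then (30j + 21)² = 900j² + 1260j + 441 = 30(30j² + 42j + 14) + 21, so t² ≡ 21 (mod 30).

(←) This fails: take t = 9. Then 9² = 81 ≡ 21 (mod 30), yet 9 ≡ 9 (mod 30), not 21.

Not equivalent: only (⇒) holds.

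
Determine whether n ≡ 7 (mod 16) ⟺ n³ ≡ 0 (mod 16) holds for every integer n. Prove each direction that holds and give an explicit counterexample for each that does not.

(⟹) This fails: take n = 7. Then 7 ≡ 7 (mod 16), but 7³ = 343 ≡ 7 (mod 16), not 0.

(⟸) This fails: take n = 0. Then 0³ = 0 ≡ 0 (mod 16), yet 0 ≡ 0 (mod 16), not 7.

(⇒) fails and (⇐) fails.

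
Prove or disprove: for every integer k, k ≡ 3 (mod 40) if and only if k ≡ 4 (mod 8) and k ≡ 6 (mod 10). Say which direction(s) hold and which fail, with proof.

Neither implication holds.

[⇒] This fails: k = 3 gives 3 ≡ 3 (mod 40) but 3 ≡ 3 (mod 8), so the conjunction on the right does not hold.

[⇐] This fails: k = 36 satisfies both congruences on the right (36 ≡ 4 mod 8 and 36 ≡ 6 mod 10) yet 36 ≡ 36 (mod 40), not 3.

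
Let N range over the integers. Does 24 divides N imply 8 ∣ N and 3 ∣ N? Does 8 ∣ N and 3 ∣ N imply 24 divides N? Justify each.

(⟹) If 24 ∣ N, write N = 24q. Since 24 = 3·8, N = 8·(3q), so 8 ∣ N; and since 24 = 8·3, N = 3·(8q), so 3 ∣ N.

(⟸) Suppose 8 ∣ N and 3 ∣ N. Any common multiple of 8 and 3 is a multiple of their lcm; here gcd(8, 3) = 1, so lcm(8, 3) = 8·3 = 24, so 24 ∣ N.

Both directions hold.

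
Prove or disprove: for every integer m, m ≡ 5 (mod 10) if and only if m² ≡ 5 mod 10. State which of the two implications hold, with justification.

Equivalent; both directions hold.

(⇐) Suppose m² ≡ 5 (mod 10). The only residue r in {0, …, 9} with r² ≡ 5 (mod 10) is r = 5, so m ≡ 5 (mod 10).

(⇒) Suppose m ≡ 5 (mod 10). Write m = 10j + 5. Then (10j + 5)² = 100j² + 100j + 25 = 10(10j² + 10j + 2) + 5, so m² ≡ 5 (mod 10).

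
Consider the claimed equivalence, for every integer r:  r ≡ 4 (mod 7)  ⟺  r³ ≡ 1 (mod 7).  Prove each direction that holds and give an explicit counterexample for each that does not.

[⇒] Suppose r ≡ 4 (mod 7). Write r = 7j + 4. Then (7j + 4)³ = 343j³ + 588j² + 336j + 64 = 7(49j³ + 84j² + 48j + 9) + 1, so r³ ≡ 1 (mod 7).

[⇐] This fails: take r = 1. Then 1³ = 1 ≡ 1 (mod 7), yet 1 ≡ 1 (mod 7), not 4.

Not equivalent: only (⇒) holds.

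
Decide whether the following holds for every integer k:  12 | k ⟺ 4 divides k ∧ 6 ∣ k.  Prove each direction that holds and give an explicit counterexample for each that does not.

Equivalent; both directions hold.

Forward direction. If 12 ∣ k, write k = 12q. Since 12 = 3·4, k = 4·(3q), so 4 ∣ k; and since 12 = 2·6, k = 6·(2q), so 6 ∣ k.

Converse. Suppose 4 ∣ k and 6 ∣ k. Any common multiple of 4 and 6 is a multiple of their lcm; here lcm(4, 6) = 4·6/gcd(4, 6) = 24/2 = 12, so 12 ∣ k.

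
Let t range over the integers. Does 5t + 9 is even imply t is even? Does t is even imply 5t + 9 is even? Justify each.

[⇒] This fails: t = 3 gives 5t + 9 = 24, which is even, but 3 is odd, not even.

[⇐] This also fails: t = 0 is even, but 5t + 9 = 9 is odd, not even.

Both directions fail.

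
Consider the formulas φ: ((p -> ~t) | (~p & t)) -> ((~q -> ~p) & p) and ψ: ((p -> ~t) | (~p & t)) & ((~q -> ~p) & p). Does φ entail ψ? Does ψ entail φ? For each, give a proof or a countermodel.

(⟹) This fails. Under t = T, q = F, p = T, the left side is true but the right side is false.

(⟸) Assume the antecedent. If t is true, the antecedent cannot hold. If t is false, the antecedent forces (t = F, q = T, p = T), and the consequent holds there. Either way the consequent holds.

Not equivalent: only (⇐) holds.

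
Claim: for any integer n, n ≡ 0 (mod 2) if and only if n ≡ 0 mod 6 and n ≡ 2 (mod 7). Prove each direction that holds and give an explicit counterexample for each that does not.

Not equivalent: only (⇐) holds.

(⇒) This fails: n = 0 gives 0 ≡ 0 (mod 2) but 0 ≡ 0 (mod 7), so the conjunction on the right does not hold.

(⇐) Conversely, if n ≡ 0 (mod 6) and n ≡ 2 (mod 7), then by the Chinese remainder theorem n ≡ 30 (mod 42). Since 30 ≡ 0 (mod 2) and 2 ∣ 42, we get n ≡ 0 (mod 2).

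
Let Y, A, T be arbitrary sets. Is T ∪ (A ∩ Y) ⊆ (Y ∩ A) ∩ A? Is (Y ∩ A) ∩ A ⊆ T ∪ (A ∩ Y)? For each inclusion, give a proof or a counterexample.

(⟹) This inclusion fails. Take Y = ∅, A = ∅, T = {1}; then 1 ∈ T ∪ (A ∩ Y) but 1 ∉ (Y ∩ A) ∩ A.

(⟸) Let x ∈ (Y ∩ A) ∩ A. Then either x ∈ Y ∩ A and x ∉ T; or x ∈ Y ∩ A ∩ T. In each case x ∈ T ∪ (A ∩ Y), so (Y ∩ A) ∩ A ⊆ T ∪ (A ∩ Y).

Only the reverse inclusion holds.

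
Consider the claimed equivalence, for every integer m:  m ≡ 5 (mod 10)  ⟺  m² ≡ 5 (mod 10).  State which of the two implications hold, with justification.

(⟹) Suppose m ≡ 5 (mod 10). Write m = 10j + 5. Then (10j + 5)² = 100j² + 100j + 25 = 10(10j² + 10j + 2) + 5, so m² ≡ 5 (mod 10).

(⟸) For the converse, argue contrapositively. If m ≢ 5 (mod 10), then m is congruent to one of 0, 1, 2, 3, 4, 6, 7, 8, 9 modulo 10, and these give m² ≡ 0, 1, 4, 9, 6, 6, 9, 4, 1 respectively — never 5.

Both directions hold; the statement is true.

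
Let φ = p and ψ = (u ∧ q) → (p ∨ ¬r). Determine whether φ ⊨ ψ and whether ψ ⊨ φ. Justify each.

[⇒] Assume the antecedent. If p is true, (u ∧ q) → (p ∨ ¬r) reduces to true regardless of the other variables. If p is false, the antecedent cannot hold. Either way (u ∧ q) → (p ∨ ¬r) holds.

[⇐] This fails. Under p = F, u = F, q = F, r = F, the left side is false but the right side is true.

The forward direction holds; the converse fails.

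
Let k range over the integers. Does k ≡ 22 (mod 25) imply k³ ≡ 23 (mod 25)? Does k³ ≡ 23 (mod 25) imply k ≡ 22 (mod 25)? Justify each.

Both directions hold.

[⇒] Suppose k ≡ 22 (mod 25). Write k = 25j + 22. Then (25j + 22)³ = 15625j³ + 41250j² + 36300j + 10648 = 25(625j³ + 1650j² + 1452j + 425) + 23, so k³ ≡ 23 (mod 25).

[⇐] Conversely, suppose k³ ≡ 23 (mod 25). The only residue r in {0, …, 24} with r³ ≡ 23 (mod 25) is r = 22, so k ≡ 22 (mod 25).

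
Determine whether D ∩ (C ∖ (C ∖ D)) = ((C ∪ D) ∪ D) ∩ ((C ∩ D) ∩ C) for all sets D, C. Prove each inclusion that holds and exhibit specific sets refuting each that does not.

(⊆) Let x ∈ D ∩ (C ∖ (C ∖ D)). Then x ∈ D ∩ C, from which x ∈ ((C ∪ D) ∪ D) ∩ ((C ∩ D) ∩ C).

(⊇) Let x ∈ ((C ∪ D) ∪ D) ∩ ((C ∩ D) ∩ C). Then x ∈ D ∩ C, from which x ∈ D ∩ (C ∖ (C ∖ D)).

Both inclusions hold.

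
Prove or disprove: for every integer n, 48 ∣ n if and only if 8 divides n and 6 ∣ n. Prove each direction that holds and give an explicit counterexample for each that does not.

[⇒] If 48 ∣ n, write n = 48q. Since 48 = 6·8, n = 8·(6q), so 8 ∣ n; and since 48 = 8·6, n = 6·(8q), so 6 ∣ n.

[⇐] This fails: take n = 24. Both 8 ∣ 24 and 6 ∣ 24, yet 24 is not a multiple of 48 (since 24 = 0·48 + 24), so 48 ∤ 24.

The forward direction holds; the converse fails.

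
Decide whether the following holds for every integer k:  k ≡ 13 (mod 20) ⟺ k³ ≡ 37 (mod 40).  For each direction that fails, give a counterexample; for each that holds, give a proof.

(⇒) This fails: take k = 33. Then 33 ≡ 13 (mod 20), but 33³ = 35937 ≡ 17 (mod 40), not 37.

(⇐) Conversely, the residues r modulo 40 with r³ ≡ 37 (mod 40) are exactly {13}, and each is ≡ 13 (mod 20).

The forward direction fails; the converse holds.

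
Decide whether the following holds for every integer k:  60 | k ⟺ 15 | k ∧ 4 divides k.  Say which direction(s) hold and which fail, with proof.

Equivalent; both directions hold.

Converse. Suppose 15 ∣ k and 4 ∣ k. Any common multiple of 15 and 4 is a multiple of their lcm; here gcd(15, 4) = 1, so lcm(15, 4) = 15·4 = 60, so 60 ∣ k.

Forward direction. If 60 ∣ k, write k = 60q. Since 60 = 4·15, k = 15·(4q), so 15 ∣ k; and since 60 = 15·4, k = 4·(15q), so 4 ∣ k.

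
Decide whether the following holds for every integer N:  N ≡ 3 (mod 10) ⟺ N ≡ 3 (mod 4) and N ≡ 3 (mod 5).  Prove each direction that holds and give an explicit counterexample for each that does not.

(⇐) If N ≡ 3 (mod 4) and N ≡ 3 (mod 5), then by the Chinese remainder theorem N ≡ 3 (mod 20). Since 3 ≡ 3 (mod 10) and 10 ∣ 20, we get N ≡ 3 (mod 10).

(⇒) This fails: N = 13 gives 13 ≡ 3 (mod 10) but 13 ≡ 1 (mod 4), so the conjunction on the right does not hold.

The forward direction fails; the converse holds.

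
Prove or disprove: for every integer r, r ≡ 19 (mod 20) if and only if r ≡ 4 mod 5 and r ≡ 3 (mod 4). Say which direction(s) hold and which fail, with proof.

Both implications hold.

[⇐] If r ≡ 4 (mod 5) and r ≡ 3 (mod 4), then by the Chinese remainder theorem r ≡ 19 (mod 20). This is exactly r ≡ 19 (mod 20).

[⇒] Suppose r ≡ 19 (mod 20); write r = 20j + 19. Since 5 ∣ 20, reducing mod 5 gives r ≡ 19 ≡ 4 (mod 5); since 4 ∣ 20, reducing mod 4 gives r ≡ 19 ≡ 3 (mod 4).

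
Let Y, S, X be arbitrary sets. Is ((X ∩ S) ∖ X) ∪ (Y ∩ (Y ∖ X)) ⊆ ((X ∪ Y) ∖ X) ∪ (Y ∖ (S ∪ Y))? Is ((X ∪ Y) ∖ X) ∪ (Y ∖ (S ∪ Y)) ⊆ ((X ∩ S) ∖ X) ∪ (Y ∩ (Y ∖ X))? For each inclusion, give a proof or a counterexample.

(⟹) Let x ∈ ((X ∩ S) ∖ X) ∪ (Y ∩ (Y ∖ X)). Then either x ∈ Y and x ∉ S, X; or x ∈ Y ∩ S and x ∉ X. In each case x ∈ ((X ∪ Y) ∖ X) ∪ (Y ∖ (S ∪ Y)), so ((X ∩ S) ∖ X) ∪ (Y ∩ (Y ∖ X)) ⊆ ((X ∪ Y) ∖ X) ∪ (Y ∖ (S ∪ Y)).

(⟸) Let x ∈ ((X ∪ Y) ∖ X) ∪ (Y ∖ (S ∪ Y)). Then either x ∈ Y and x ∉ S, X; or x ∈ Y ∩ S and x ∉ X. In each case x ∈ ((X ∩ S) ∖ X) ∪ (Y ∩ (Y ∖ X)), so ((X ∪ Y) ∖ X) ∪ (Y ∖ (S ∪ Y)) ⊆ ((X ∩ S) ∖ X) ∪ (Y ∩ (Y ∖ X)).

Both inclusions hold.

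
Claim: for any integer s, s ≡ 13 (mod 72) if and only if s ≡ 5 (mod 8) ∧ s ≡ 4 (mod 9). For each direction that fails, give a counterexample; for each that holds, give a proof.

Forward direction. Suppose s ≡ 13 (mod 72); write s = 72j + 13. Since 8 ∣ 72, reducing mod 8 gives s ≡ 13 ≡ 5 (mod 8); since 9 ∣ 72, reducing mod 9 gives s ≡ 13 ≡ 4 (mod 9).

Converse. If s ≡ 5 (mod 8) and s ≡ 4 (mod 9), then by the Chinese remainder theorem s ≡ 13 (mod 72). This is exactly s ≡ 13 (mod 72).

Both directions hold; the statement is true.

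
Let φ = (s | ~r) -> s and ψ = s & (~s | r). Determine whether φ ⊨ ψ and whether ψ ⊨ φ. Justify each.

Only the converse holds.

(⟸) Assume the antecedent. If s is true, (s | ~r) -> s reduces to true regardless of the other variables. If s is false, the antecedent cannot hold. Either way (s | ~r) -> s holds.

(⟹) This fails. Under s = T, r = F, the left side is true but the right side is false.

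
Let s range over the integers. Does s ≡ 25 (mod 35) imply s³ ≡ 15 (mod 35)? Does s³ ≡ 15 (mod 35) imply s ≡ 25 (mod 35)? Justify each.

(⇒) Suppose s ≡ 25 (mod 35). Write s = 35j + 25. Then (35j + 25)³ = 42875j³ + 91875j² + 65625j + 15625 = 35(1225j³ + 2625j² + 1875j + 446) + 15, so s³ ≡ 15 (mod 35).

(⇐) This fails: take s = 15. Then 15³ = 3375 ≡ 15 (mod 35), yet 15 ≡ 15 (mod 35), not 25.

Only the forward implication holds.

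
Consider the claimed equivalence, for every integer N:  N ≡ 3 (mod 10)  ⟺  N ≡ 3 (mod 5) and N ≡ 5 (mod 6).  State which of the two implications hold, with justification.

Only the reverse direction holds.

(→) This fails: N = 3 gives 3 ≡ 3 (mod 10) but 3 ≡ 3 (mod 6), so the conjunction on the right does not hold.

(←) Conversely, if N ≡ 3 (mod 5) and N ≡ 5 (mod 6), then by the Chinese remainder theorem N ≡ 23 (mod 30). Since 23 ≡ 3 (mod 10) and 10 ∣ 30, we get N ≡ 3 (mod 10).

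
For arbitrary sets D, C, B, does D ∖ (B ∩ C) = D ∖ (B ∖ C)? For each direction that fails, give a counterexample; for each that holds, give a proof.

(⊆) This inclusion fails. Take D = {1}, C = ∅, B = {1}; then 1 ∈ D ∖ (B ∩ C) but 1 ∉ D ∖ (B ∖ C).

(⊇) This inclusion fails. Take D = {1}, C = {1}, B = {1}; then 1 ∈ D ∖ (B ∖ C) but 1 ∉ D ∖ (B ∩ C).

(⊆) fails and (⊇) fails.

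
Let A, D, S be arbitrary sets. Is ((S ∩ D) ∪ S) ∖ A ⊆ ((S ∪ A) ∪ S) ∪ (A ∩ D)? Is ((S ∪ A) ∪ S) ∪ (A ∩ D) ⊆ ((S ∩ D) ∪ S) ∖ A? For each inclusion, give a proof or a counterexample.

(⊆) Let x ∈ ((S ∩ D) ∪ S) ∖ A. Then either x ∈ S and x ∉ A, D; or x ∈ D ∩ S and x ∉ A. In each case x ∈ ((S ∪ A) ∪ S) ∪ (A ∩ D), so ((S ∩ D) ∪ S) ∖ A ⊆ ((S ∪ A) ∪ S) ∪ (A ∩ D).

(⊇) This inclusion fails. Take A = {1}, D = ∅, S = ∅; then 1 ∈ ((S ∪ A) ∪ S) ∪ (A ∩ D) but 1 ∉ ((S ∩ D) ∪ S) ∖ A.

(⊆) holds; (⊇) fails.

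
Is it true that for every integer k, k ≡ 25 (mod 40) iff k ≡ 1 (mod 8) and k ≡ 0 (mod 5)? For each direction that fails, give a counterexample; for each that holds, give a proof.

Both implications hold.

(→) Suppose k ≡ 25 (mod 40); write k = 40j + 25. Since 8 ∣ 40, reducing mod 8 gives k ≡ 25 ≡ 1 (mod 8); since 5 ∣ 40, reducing mod 5 gives k ≡ 25 ≡ 0 (mod 5).

(←) Conversely, if k ≡ 1 (mod 8) and k ≡ 0 (mod 5), then by the Chinese remainder theorem k ≡ 25 (mod 40). This is exactly k ≡ 25 (mod 40).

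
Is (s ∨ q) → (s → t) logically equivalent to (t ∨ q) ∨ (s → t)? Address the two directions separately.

Not equivalent: only (⇒) holds.

(⟸) This fails. Under s = T, q = T, t = F, the left side is false but the right side is true.

(⟹) Assume the antecedent. If s is true, the antecedent forces (s = T, q = F, t = T) or (s = T, q = T, t = T), and (t ∨ q) ∨ (s → t) holds there. If s is false, (t ∨ q) ∨ (s → t) reduces to true regardless of the other variables. Either way (t ∨ q) ∨ (s → t) holds.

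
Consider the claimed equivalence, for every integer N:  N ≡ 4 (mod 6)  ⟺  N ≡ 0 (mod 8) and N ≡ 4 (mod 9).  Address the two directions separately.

Only the reverse direction holds.

Forward direction. This fails: N = 64 gives 64 ≡ 4 (mod 6) but 64 ≡ 1 (mod 9), so the conjunction on the right does not hold.

Converse. If N ≡ 0 (mod 8) and N ≡ 4 (mod 9), then by the Chinese remainder theorem N ≡ 40 (mod 72). Since 40 ≡ 4 (mod 6) and 6 ∣ 72, we get N ≡ 4 (mod 6).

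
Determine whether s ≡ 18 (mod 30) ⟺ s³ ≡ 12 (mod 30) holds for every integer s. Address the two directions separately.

[⇒] Suppose s ≡ 18 (mod 30). Write s = 30j + 18. Then (30j + 18)³ = 27000j³ + 48600j² + 29160j + 5832 = 30(900j³ + 1620j² + 972j + 194) + 12, so s³ ≡ 12 (mod 30).

[⇐] Conversely, suppose s³ ≡ 12 (mod 30). The only residue r in {0, …, 29} with r³ ≡ 12 (mod 30) is r = 18, so s ≡ 18 (mod 30).

Equivalent; both directions hold.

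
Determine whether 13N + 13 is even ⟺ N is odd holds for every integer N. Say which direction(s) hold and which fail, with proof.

(←) Suppose N is odd; write N = 2j + 1. Then 13N + 13 = 13·(2j + 1) + 13 = 2·13j + 26, which is even.

(→) Suppose 13N + 13 is even. Since 13 is odd, 13N and N have the same parity, so 13N + 13 ≡ N + 13 (mod 2). As 13 is odd, 13N + 13 is even exactly when N is odd. Thus N is odd.

Both directions hold; the statement is true.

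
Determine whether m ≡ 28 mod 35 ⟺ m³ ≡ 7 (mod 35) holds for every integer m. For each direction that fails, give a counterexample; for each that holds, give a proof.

Forward direction. Suppose m ≡ 28 mod 35. Write m = 35j + 28. Then (35j + 28)³ = 42875j³ + 102900j² + 82320j + 21952 = 35(1225j³ + 2940j² + 2352j + 627) + 7, so m³ ≡ 7 (mod 35).

Converse. Suppose m³ ≡ 7 (mod 35). The only residue r in {0, …, 34} with r³ ≡ 7 (mod 35) is r = 28, so m ≡ 28 (mod 35).

The biconditional holds.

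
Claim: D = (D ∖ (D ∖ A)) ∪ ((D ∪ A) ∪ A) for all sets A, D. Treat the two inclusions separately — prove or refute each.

Forward inclusion. Let x ∈ D. Then either x ∈ D and x ∉ A; or x ∈ A ∩ D. In each case x ∈ (D ∖ (D ∖ A)) ∪ ((D ∪ A) ∪ A), so D ⊆ (D ∖ (D ∖ A)) ∪ ((D ∪ A) ∪ A).

Reverse inclusion. This inclusion fails. Take A = {1}, D = ∅; then 1 ∈ (D ∖ (D ∖ A)) ∪ ((D ∪ A) ∪ A) but 1 ∉ D.

Only the forward inclusion holds.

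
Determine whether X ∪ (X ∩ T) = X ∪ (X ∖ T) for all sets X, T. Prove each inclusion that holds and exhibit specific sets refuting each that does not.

Both inclusions hold; the sets are equal.

Forward inclusion. Let x ∈ X ∪ (X ∩ T). Then either x ∈ X and x ∉ T; or x ∈ X ∩ T. In each case x ∈ X ∪ (X ∖ T), so X ∪ (X ∩ T) ⊆ X ∪ (X ∖ T).

Reverse inclusion. Let x ∈ X ∪ (X ∖ T). Then either x ∈ X and x ∉ T; or x ∈ X ∩ T. In each case x ∈ X ∪ (X ∩ T), so X ∪ (X ∖ T) ⊆ X ∪ (X ∩ T).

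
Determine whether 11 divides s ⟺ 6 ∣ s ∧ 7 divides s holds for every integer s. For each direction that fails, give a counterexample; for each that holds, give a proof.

Forward direction. This fails: take s = 11. Certainly 11 ∣ 11, but 6 ∤ 11.

Converse. This fails: take s = 42. Both 6 ∣ 42 and 7 ∣ 42, yet 42 is not a multiple of 11 (since 42 = 3·11 + 9), so 11 ∤ 42.

Both directions fail.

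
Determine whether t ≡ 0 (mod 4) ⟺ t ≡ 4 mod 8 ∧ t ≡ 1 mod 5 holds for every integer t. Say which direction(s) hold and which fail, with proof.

(←) If t ≡ 4 (mod 8) and t ≡ 1 (mod 5), then by the Chinese remainder theorem t ≡ 36 (mod 40). Since 36 ≡ 0 (mod 4) and 4 ∣ 40, we get t ≡ 0 (mod 4).

(→) This fails: t = 0 gives 0 ≡ 0 (mod 4) but 0 ≡ 0 (mod 8), so the conjunction on the right does not hold.

(⇒) fails; (⇐) holds.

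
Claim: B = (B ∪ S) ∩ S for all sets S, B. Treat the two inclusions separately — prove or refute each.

(⊆) This inclusion fails. Take S = ∅, B = {1}; then 1 ∈ B but 1 ∉ (B ∪ S) ∩ S.

(⊇) This inclusion fails. Take S = {1}, B = ∅; then 1 ∈ (B ∪ S) ∩ S but 1 ∉ B.

(⊆) fails and (⊇) fails.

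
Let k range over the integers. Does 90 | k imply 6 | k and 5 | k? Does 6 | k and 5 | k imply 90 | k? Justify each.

[⇒] If 90 ∣ k, write k = 90q. Since 90 = 15·6, k = 6·(15q), so 6 ∣ k; and since 90 = 18·5, k = 5·(18q), so 5 ∣ k.

[⇐] This fails: take k = 30. Both 6 ∣ 30 and 5 ∣ 30, yet 30 is not a multiple of 90 (since 30 = 0·90 + 30), so 90 ∤ 30.

Only the forward direction holds.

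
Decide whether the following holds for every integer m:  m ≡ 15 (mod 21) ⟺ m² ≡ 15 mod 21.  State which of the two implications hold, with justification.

Only the forward direction holds.

Forward direction. Suppose m ≡ 15 (mod 21). Write m = 21j + 15. Then (21j + 15)² = 441j² + 630j + 225 = 21(21j² + 30j + 10) + 15, so m² ≡ 15 (mod 21).

Converse. This fails: take m = 6. Then 6² = 36 ≡ 15 (mod 21), yet 6 ≡ 6 (mod 21), not 15.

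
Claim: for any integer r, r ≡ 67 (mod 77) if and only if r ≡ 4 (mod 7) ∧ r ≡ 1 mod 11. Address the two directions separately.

Both directions hold; the statement is true.

Converse. If r ≡ 4 (mod 7) and r ≡ 1 (mod 11), then by the Chinese remainder theorem r ≡ 67 (mod 77). This is exactly r ≡ 67 (mod 77).

Forward direction. Suppose r ≡ 67 (mod 77); write r = 77j + 67. Since 7 ∣ 77, reducing mod 7 gives r ≡ 67 ≡ 4 (mod 7); since 11 ∣ 77, reducing mod 11 gives r ≡ 67 ≡ 1 (mod 11).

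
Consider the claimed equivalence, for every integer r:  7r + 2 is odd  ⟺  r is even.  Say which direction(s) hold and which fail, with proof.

Both directions fail.

Forward direction. This fails: r = 1 gives 7r + 2 = 9, which is odd, but 1 is odd, not even.

Converse. This also fails: r = 0 is even, but 7r + 2 = 2 is even, not odd.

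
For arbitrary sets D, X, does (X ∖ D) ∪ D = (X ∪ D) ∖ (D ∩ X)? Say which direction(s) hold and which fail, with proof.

(⊆) fails; (⊇) holds.

Forward inclusion. This inclusion fails. Take D = {1}, X = {1}; then 1 ∈ (X ∖ D) ∪ D but 1 ∉ (X ∪ D) ∖ (D ∩ X).

Reverse inclusion. Let x ∈ (X ∪ D) ∖ (D ∩ X). Then either x ∈ D and x ∉ X; or x ∈ X and x ∉ D. In each case x ∈ (X ∖ D) ∪ D, so (X ∪ D) ∖ (D ∩ X) ⊆ (X ∖ D) ∪ D.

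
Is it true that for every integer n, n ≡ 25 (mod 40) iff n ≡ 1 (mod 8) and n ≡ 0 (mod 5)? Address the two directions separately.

Forward direction. Suppose n ≡ 25 (mod 40); write n = 40j + 25. Since 8 ∣ 40, reducing mod 8 gives n ≡ 25 ≡ 1 (mod 8); since 5 ∣ 40, reducing mod 5 gives n ≡ 25 ≡ 0 (mod 5).

Converse. If n ≡ 1 (mod 8) and n ≡ 0 (mod 5), then by the Chinese remainder theorem n ≡ 25 (mod 40). This is exactly n ≡ 25 (mod 40).

The biconditional holds.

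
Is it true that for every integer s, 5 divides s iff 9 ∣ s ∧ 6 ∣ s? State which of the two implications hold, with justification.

Forward direction. This fails: take s = 5. Certainly 5 ∣ 5, but 9 ∤ 5.

Converse. This fails: take s = 18. Both 9 ∣ 18 and 6 ∣ 18, yet 18 is not a multiple of 5 (since 18 = 3·5 + 3), so 5 ∤ 18.

Neither direction holds.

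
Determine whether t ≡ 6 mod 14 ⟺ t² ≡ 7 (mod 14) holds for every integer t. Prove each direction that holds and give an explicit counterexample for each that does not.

(⇒) This fails: take t = 6. Then 6 ≡ 6 (mod 14), but 6² = 36 ≡ 8 (mod 14), not 7.

(⇐) This fails: take t = 7. Then 7² = 49 ≡ 7 (mod 14), yet 7 ≡ 7 (mod 14), not 6.

Neither implication holds.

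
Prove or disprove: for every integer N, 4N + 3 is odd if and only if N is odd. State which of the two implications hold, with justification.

(⇒) This fails: take N = 4. Then 4N + 3 = 19, which is odd, yet N = 4 is even, not odd.

(⇐) Suppose N is odd. Since 4 is even, 4N is even for every N, so 4N + 3 has the same parity as 3, which is odd. Hence 4N + 3 is odd.

Only the converse holds.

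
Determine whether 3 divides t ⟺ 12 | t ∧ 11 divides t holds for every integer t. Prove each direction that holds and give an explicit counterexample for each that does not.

(⇒) This fails: take t = 3. Certainly 3 ∣ 3, but 12 ∤ 3.

(⇐) Suppose 12 ∣ t and 11 ∣ t. Any common multiple of 12 and 11 is a multiple of their lcm; here gcd(12, 11) = 1, so lcm(12, 11) = 12·11 = 132, so 132 ∣ t. Since 3 ∣ 132, it follows that 3 ∣ t.

(⇒) fails; (⇐) holds.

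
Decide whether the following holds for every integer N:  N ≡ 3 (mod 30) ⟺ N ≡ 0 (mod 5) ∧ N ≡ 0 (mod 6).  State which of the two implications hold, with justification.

(⇒) fails and (⇐) fails.

(→) This fails: N = 3 gives 3 ≡ 3 (mod 30) but 3 ≡ 3 (mod 5), so the conjunction on the right does not hold.

(←) This fails: N = 0 satisfies both congruences on the right (0 ≡ 0 mod 5 and 0 ≡ 0 mod 6) yet 0 ≡ 0 (mod 30), not 3.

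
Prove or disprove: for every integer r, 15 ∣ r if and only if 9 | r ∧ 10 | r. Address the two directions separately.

(⇒) fails; (⇐) holds.

Forward direction. This fails: take r = 15. Certainly 15 ∣ 15, but 9 ∤ 15.

Converse. Suppose 9 ∣ r and 10 ∣ r. Any common multiple of 9 and 10 is a multiple of their lcm; here gcd(9, 10) = 1, so lcm(9, 10) = 9·10 = 90, so 90 ∣ r. Since 15 ∣ 90, it follows that 15 ∣ r.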